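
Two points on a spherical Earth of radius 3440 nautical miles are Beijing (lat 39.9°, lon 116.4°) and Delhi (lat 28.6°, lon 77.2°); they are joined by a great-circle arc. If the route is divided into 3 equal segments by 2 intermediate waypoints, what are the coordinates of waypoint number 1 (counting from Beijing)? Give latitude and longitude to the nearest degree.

Convert each endpoint to a unit vector on the sphere (x = cos φ cos λ, y = cos φ sin λ, z = sin φ).
The central angle between the endpoints is δ = arccos(p₁·p₂) ≈ 0.593 rad (34.0°).
Interpolate at f = 1/3 with slerp weights a = sin((1−f)δ)/sin δ ≈ 0.689, b = sin(fδ)/sin δ ≈ 0.351.
p = a·p₁ + b·p₂ ≈ (-0.167, 0.774, 0.610); φ = arcsin(p_z) ≈ 37.61°, λ = atan2(p_y, p_x) ≈ 102.15°.

≈ lat 38°, lon 102°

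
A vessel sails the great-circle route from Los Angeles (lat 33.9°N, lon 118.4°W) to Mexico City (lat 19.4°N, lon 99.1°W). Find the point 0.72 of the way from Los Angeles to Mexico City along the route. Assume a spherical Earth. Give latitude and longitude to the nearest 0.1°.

≈ lat 23.7°N, lon 104.0°W

Convert each endpoint to a unit vector on the sphere (x = cos φ cos λ, y = cos φ sin λ, z = sin φ).
The central angle between the endpoints is δ = arccos(p₁·p₂) ≈ 0.392 rad (22.5°).
Interpolate at f = 0.72 with slerp weights a = sin((1−f)δ)/sin δ ≈ 0.287, b = sin(fδ)/sin δ ≈ 0.729.
p = a·p₁ + b·p₂ ≈ (-0.222, -0.888, 0.402); φ = arcsin(p_z) ≈ 23.71°, λ = atan2(p_y, p_x) ≈ -104.03°.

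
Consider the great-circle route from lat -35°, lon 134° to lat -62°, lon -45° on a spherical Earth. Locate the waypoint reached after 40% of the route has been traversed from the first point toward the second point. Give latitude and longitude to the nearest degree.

Write both endpoints as unit vectors p₁, p₂ with components (cos φ cos λ, cos φ sin λ, sin φ).
The central angle between the endpoints is δ = arccos(p₁·p₂) ≈ 1.449 rad (83.0°).
Interpolate at f = 0.40 with slerp weights a = sin((1−f)δ)/sin δ ≈ 0.770, b = sin(fδ)/sin δ ≈ 0.552.
p = a·p₁ + b·p₂ ≈ (-0.255, 0.270, -0.928); φ = arcsin(p_z) ≈ -68.20°, λ = atan2(p_y, p_x) ≈ 133.30°.

≈ lat -68°, lon 133°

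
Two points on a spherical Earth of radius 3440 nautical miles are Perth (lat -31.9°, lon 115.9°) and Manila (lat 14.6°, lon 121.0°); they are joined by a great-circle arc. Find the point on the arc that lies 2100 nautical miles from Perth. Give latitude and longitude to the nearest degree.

Write both endpoints as unit vectors p₁, p₂ with components (cos φ cos λ, cos φ sin λ, sin φ).
The central angle between the endpoints is δ = arccos(p₁·p₂) ≈ 0.816 rad (46.8°). The total great-circle distance is δ·R ≈ 0.816 × 3440 ≈ 2807 nmi, so the target fraction is f = 2100/2807 ≈ 0.748.
Interpolate at f ≈ 0.748 with slerp weights a = sin((1−f)δ)/sin δ ≈ 0.280, b = sin(fδ)/sin δ ≈ 0.787.
p = a·p₁ + b·p₂ ≈ (-0.496, 0.867, 0.050); φ = arcsin(p_z) ≈ 2.88°, λ = atan2(p_y, p_x) ≈ 119.79°.

≈ lat 3°, lon 120°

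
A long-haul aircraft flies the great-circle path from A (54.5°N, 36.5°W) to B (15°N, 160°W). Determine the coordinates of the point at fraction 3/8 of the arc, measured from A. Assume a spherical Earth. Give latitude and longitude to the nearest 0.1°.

≈ (59.3°N, 104.6°W)

Convert each endpoint to a unit vector on the sphere (x = cos φ cos λ, y = cos φ sin λ, z = sin φ).
The central angle between the endpoints is δ = arccos(p₁·p₂) ≈ 1.670 rad (95.7°).
Interpolate at f = 3/8 with slerp weights a = sin((1−f)δ)/sin δ ≈ 0.869, b = sin(fδ)/sin δ ≈ 0.589.
p = a·p₁ + b·p₂ ≈ (-0.129, -0.495, 0.859); φ = arcsin(p_z) ≈ 59.26°, λ = atan2(p_y, p_x) ≈ -104.64°.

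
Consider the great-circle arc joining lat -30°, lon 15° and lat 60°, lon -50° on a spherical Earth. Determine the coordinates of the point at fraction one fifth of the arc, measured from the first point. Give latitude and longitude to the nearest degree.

Convert each endpoint to a unit vector on the sphere (x = cos φ cos λ, y = cos φ sin λ, z = sin φ).
The central angle between the endpoints is δ = arccos(p₁·p₂) ≈ 1.823 rad (104.5°).
Interpolate at f = 1/5 with slerp weights a = sin((1−f)δ)/sin δ ≈ 1.026, b = sin(fδ)/sin δ ≈ 0.368.
p = a·p₁ + b·p₂ ≈ (0.977, 0.089, -0.194); φ = arcsin(p_z) ≈ -11.20°, λ = atan2(p_y, p_x) ≈ 5.20°.

≈ lat -11°, lon 5°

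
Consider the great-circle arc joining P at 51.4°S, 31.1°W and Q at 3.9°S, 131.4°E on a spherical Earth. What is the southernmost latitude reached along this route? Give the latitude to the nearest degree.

The great circle lies in the plane with unit normal n̂ = (p₁ × p₂)/|p₁ × p₂|.
Here n̂_z ≈ +0.222; the vertex latitude is φ_max = arccos|n̂_z| ≈ 77.1°.
Check via Clairaut: cos φ_max = |cos φ₁| · sin C = cos(51.4°)·sin(159.1°) ≈ 0.222, again giving ≈ 77.1°.

≈ 77°S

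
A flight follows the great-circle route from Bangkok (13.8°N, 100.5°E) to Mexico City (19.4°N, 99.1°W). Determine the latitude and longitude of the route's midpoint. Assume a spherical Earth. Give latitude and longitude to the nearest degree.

≈ (60°N, 176°E)

Write both endpoints as unit vectors p₁, p₂ with components (cos φ cos λ, cos φ sin λ, sin φ).
The central angle between the endpoints is δ = arccos(p₁·p₂) ≈ 2.471 rad (141.6°).
Interpolate at f = 1/2 with slerp weights a = sin((1−f)δ)/sin δ ≈ 1.520, b = sin(fδ)/sin δ ≈ 1.520.
p = a·p₁ + b·p₂ ≈ (-0.496, 0.036, 0.868); φ = arcsin(p_z) ≈ 60.19°, λ = atan2(p_y, p_x) ≈ 175.88°.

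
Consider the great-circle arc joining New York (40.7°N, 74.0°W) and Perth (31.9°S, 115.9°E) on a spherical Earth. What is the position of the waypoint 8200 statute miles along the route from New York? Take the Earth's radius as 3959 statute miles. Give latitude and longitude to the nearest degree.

Convert each endpoint to a unit vector on the sphere (x = cos φ cos λ, y = cos φ sin λ, z = sin φ).
The central angle between the endpoints is δ = arccos(p₁·p₂) ≈ 2.935 rad (168.1°). The total great-circle distance is δ·R ≈ 2.935 × 3959 ≈ 11618 mi, so the target fraction is f = 8200/11618 ≈ 0.706.
Interpolate at f ≈ 0.706 with slerp weights a = sin((1−f)δ)/sin δ ≈ 3.697, b = sin(fδ)/sin δ ≈ 4.268.
p = a·p₁ + b·p₂ ≈ (-0.810, 0.565, 0.155); φ = arcsin(p_z) ≈ 8.94°, λ = atan2(p_y, p_x) ≈ 145.10°.

≈ (9°N, 145°E)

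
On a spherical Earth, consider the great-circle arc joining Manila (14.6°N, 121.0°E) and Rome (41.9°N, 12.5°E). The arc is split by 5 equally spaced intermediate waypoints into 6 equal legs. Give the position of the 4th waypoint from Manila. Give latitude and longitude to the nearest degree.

Write both endpoints as unit vectors p₁, p₂ with components (cos φ cos λ, cos φ sin λ, sin φ).
The central angle between the endpoints is δ = arccos(p₁·p₂) ≈ 1.631 rad (93.5°).
Interpolate at f = 4/6 with slerp weights a = sin((1−f)δ)/sin δ ≈ 0.518, b = sin(fδ)/sin δ ≈ 0.887.
p = a·p₁ + b·p₂ ≈ (0.386, 0.573, 0.723); φ = arcsin(p_z) ≈ 46.30°, λ = atan2(p_y, p_x) ≈ 56.00°.

≈ 46°N, 56°E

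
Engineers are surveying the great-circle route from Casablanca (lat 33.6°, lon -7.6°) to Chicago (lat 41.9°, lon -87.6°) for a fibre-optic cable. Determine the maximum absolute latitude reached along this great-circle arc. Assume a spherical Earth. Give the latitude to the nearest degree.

≈ 46°

The great circle lies in the plane with unit normal n̂ = (p₁ × p₂)/|p₁ × p₂|.
Here n̂_z ≈ -0.695; the vertex latitude is φ_max = arccos|n̂_z| ≈ 46.0°.
Check via Clairaut: cos φ_max = |cos φ₁| · sin C = cos(33.6°)·sin(56.5°) ≈ 0.695, again giving ≈ 46.0°.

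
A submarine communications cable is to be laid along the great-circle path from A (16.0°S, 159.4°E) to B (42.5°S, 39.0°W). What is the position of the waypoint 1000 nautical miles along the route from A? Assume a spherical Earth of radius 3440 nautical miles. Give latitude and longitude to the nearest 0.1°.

The haversine formula gives a central angle δ ≈ 2.079 rad (119.1°) between the endpoints. The total great-circle distance is δ·R ≈ 2.079 × 3440 ≈ 7150 nmi, so the target fraction is f = 1000/7150 ≈ 0.140.
Interpolate at f ≈ 0.140 with slerp weights a = sin((1−f)δ)/sin δ ≈ 1.118, b = sin(fδ)/sin δ ≈ 0.328.
p = a·p₁ + b·p₂ ≈ (-0.818, 0.226, -0.530); φ = arcsin(p_z) ≈ -31.98°, λ = atan2(p_y, p_x) ≈ 164.56°.

≈ (32.0°S, 164.6°E)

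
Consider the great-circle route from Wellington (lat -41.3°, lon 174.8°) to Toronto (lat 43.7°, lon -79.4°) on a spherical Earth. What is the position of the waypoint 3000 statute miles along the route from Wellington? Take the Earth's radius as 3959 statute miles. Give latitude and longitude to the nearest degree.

≈ lat -13°, lon -147°

Convert each endpoint to a unit vector on the sphere (x = cos φ cos λ, y = cos φ sin λ, z = sin φ).
The central angle between the endpoints is δ = arccos(p₁·p₂) ≈ 2.219 rad (127.1°). The total great-circle distance is δ·R ≈ 2.219 × 3959 ≈ 8786 mi, so the target fraction is f = 3000/8786 ≈ 0.341.
Interpolate at f ≈ 0.341 with slerp weights a = sin((1−f)δ)/sin δ ≈ 1.247, b = sin(fδ)/sin δ ≈ 0.862.
p = a·p₁ + b·p₂ ≈ (-0.818, -0.528, -0.227); φ = arcsin(p_z) ≈ -13.14°, λ = atan2(p_y, p_x) ≈ -147.18°.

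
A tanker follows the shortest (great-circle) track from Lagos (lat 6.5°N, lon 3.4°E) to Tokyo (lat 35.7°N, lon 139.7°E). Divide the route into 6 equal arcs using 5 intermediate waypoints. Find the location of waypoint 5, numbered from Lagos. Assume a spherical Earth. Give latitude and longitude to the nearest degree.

≈ lat 46°N, lon 116°E

Convert each endpoint to a unit vector on the sphere (x = cos φ cos λ, y = cos φ sin λ, z = sin φ).
The central angle between the endpoints is δ = arccos(p₁·p₂) ≈ 2.114 rad (121.1°).
Interpolate at f = 5/6 with slerp weights a = sin((1−f)δ)/sin δ ≈ 0.403, b = sin(fδ)/sin δ ≈ 1.147.
p = a·p₁ + b·p₂ ≈ (-0.310, 0.626, 0.715); φ = arcsin(p_z) ≈ 45.65°, λ = atan2(p_y, p_x) ≈ 116.37°.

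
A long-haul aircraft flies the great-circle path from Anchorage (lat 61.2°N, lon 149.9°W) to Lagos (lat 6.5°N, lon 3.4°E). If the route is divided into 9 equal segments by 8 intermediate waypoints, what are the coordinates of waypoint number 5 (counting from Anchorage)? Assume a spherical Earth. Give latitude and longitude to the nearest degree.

≈ lat 53°N, lon 13°W

The haversine formula gives a central angle δ ≈ 1.905 rad (109.2°) between the endpoints.
Interpolate at f = 5/9 with slerp weights a = sin((1−f)δ)/sin δ ≈ 0.793, b = sin(fδ)/sin δ ≈ 0.923.
p = a·p₁ + b·p₂ ≈ (0.585, -0.137, 0.800); φ = arcsin(p_z) ≈ 53.09°, λ = atan2(p_y, p_x) ≈ -13.21°.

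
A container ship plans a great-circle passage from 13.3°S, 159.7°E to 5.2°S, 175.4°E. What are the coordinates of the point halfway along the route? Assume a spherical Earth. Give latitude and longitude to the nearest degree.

Write both endpoints as unit vectors p₁, p₂ with components (cos φ cos λ, cos φ sin λ, sin φ).
The central angle between the endpoints is δ = arccos(p₁·p₂) ≈ 0.305 rad (17.5°).
Interpolate at f = 1/2 with slerp weights a = sin((1−f)δ)/sin δ ≈ 0.506, b = sin(fδ)/sin δ ≈ 0.506.
p = a·p₁ + b·p₂ ≈ (-0.964, 0.211, -0.162); φ = arcsin(p_z) ≈ -9.34°, λ = atan2(p_y, p_x) ≈ 167.64°.

≈ 9°S, 168°E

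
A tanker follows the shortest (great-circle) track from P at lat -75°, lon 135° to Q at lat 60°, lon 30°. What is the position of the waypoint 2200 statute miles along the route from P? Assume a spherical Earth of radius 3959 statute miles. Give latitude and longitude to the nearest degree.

≈ lat -52°, lon 77°

Convert each endpoint to a unit vector on the sphere (x = cos φ cos λ, y = cos φ sin λ, z = sin φ).
The central angle between the endpoints is δ = arccos(p₁·p₂) ≈ 2.626 rad (150.5°). The total great-circle distance is δ·R ≈ 2.626 × 3959 ≈ 10396 mi, so the target fraction is f = 2200/10396 ≈ 0.212.
Interpolate at f ≈ 0.212 with slerp weights a = sin((1−f)δ)/sin δ ≈ 1.780, b = sin(fδ)/sin δ ≈ 1.070.
p = a·p₁ + b·p₂ ≈ (0.137, 0.593, -0.793); φ = arcsin(p_z) ≈ -52.48°, λ = atan2(p_y, p_x) ≈ 76.95°.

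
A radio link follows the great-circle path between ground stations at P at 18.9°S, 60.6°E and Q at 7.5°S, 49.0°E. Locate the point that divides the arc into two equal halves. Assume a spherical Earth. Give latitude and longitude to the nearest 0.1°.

≈ 13.3°S, 54.7°E

Write both endpoints as unit vectors p₁, p₂ with components (cos φ cos λ, cos φ sin λ, sin φ).
The central angle between the endpoints is δ = arccos(p₁·p₂) ≈ 0.280 rad (16.0°).
Interpolate at f = 1/2 with slerp weights a = sin((1−f)δ)/sin δ ≈ 0.505, b = sin(fδ)/sin δ ≈ 0.505.
p = a·p₁ + b·p₂ ≈ (0.563, 0.794, -0.229); φ = arcsin(p_z) ≈ -13.27°, λ = atan2(p_y, p_x) ≈ 54.66°.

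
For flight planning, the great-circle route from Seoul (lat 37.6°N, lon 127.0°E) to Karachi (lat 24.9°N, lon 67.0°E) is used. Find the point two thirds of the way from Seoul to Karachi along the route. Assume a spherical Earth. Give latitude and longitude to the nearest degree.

The haversine formula gives a central angle δ ≈ 0.907 rad (52.0°) between the endpoints.
Interpolate at f = 2/3 with slerp weights a = sin((1−f)δ)/sin δ ≈ 0.378, b = sin(fδ)/sin δ ≈ 0.722.
p = a·p₁ + b·p₂ ≈ (0.076, 0.842, 0.535); φ = arcsin(p_z) ≈ 32.31°, λ = atan2(p_y, p_x) ≈ 84.87°.

≈ lat 32°N, lon 85°E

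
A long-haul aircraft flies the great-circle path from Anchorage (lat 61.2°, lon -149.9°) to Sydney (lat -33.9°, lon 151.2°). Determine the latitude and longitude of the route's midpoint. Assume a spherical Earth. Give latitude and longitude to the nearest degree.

Convert each endpoint to a unit vector on the sphere (x = cos φ cos λ, y = cos φ sin λ, z = sin φ).
The central angle between the endpoints is δ = arccos(p₁·p₂) ≈ 1.857 rad (106.4°).
Interpolate at f = 1/2 with slerp weights a = sin((1−f)δ)/sin δ ≈ 0.835, b = sin(fδ)/sin δ ≈ 0.835.
p = a·p₁ + b·p₂ ≈ (-0.955, 0.132, 0.266); φ = arcsin(p_z) ≈ 15.42°, λ = atan2(p_y, p_x) ≈ 172.12°.

≈ lat 15°, lon 172°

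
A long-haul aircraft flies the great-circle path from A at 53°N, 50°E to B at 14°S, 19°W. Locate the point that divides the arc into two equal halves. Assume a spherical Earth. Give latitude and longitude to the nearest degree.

≈ 23°N, 6°E

Write both endpoints as unit vectors p₁, p₂ with components (cos φ cos λ, cos φ sin λ, sin φ).
The central angle between the endpoints is δ = arccos(p₁·p₂) ≈ 1.555 rad (89.1°).
Interpolate at f = 1/2 with slerp weights a = sin((1−f)δ)/sin δ ≈ 0.701, b = sin(fδ)/sin δ ≈ 0.701.
p = a·p₁ + b·p₂ ≈ (0.915, 0.102, 0.391); φ = arcsin(p_z) ≈ 22.99°, λ = atan2(p_y, p_x) ≈ 6.35°.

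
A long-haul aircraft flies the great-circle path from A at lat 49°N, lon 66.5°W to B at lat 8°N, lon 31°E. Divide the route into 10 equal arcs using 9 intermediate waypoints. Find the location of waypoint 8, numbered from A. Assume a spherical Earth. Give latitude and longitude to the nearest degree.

≈ lat 21°N, lon 19°E

Write both endpoints as unit vectors p₁, p₂ with components (cos φ cos λ, cos φ sin λ, sin φ).
The central angle between the endpoints is δ = arccos(p₁·p₂) ≈ 1.551 rad (88.8°).
Interpolate at f = 8/10 with slerp weights a = sin((1−f)δ)/sin δ ≈ 0.305, b = sin(fδ)/sin δ ≈ 0.946.
p = a·p₁ + b·p₂ ≈ (0.883, 0.299, 0.362); φ = arcsin(p_z) ≈ 21.23°, λ = atan2(p_y, p_x) ≈ 18.70°.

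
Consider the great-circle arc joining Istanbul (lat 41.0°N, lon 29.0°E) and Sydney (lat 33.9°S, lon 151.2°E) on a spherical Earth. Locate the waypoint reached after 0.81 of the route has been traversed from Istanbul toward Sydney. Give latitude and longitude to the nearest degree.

Write both endpoints as unit vectors p₁, p₂ with components (cos φ cos λ, cos φ sin λ, sin φ).
The central angle between the endpoints is δ = arccos(p₁·p₂) ≈ 2.346 rad (134.4°).
Interpolate at f = 0.81 with slerp weights a = sin((1−f)δ)/sin δ ≈ 0.603, b = sin(fδ)/sin δ ≈ 1.325.
p = a·p₁ + b·p₂ ≈ (-0.565, 0.750, -0.343); φ = arcsin(p_z) ≈ -20.05°, λ = atan2(p_y, p_x) ≈ 126.98°.

≈ lat 20°S, lon 127°E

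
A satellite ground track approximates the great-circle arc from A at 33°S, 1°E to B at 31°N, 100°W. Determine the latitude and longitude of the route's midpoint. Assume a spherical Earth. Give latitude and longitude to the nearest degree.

≈ 2°S, 50°W

From cos δ = sin φ₁ sin φ₂ + cos φ₁ cos φ₂ cos Δλ, the central angle is δ ≈ 2.002 rad (114.7°).
Interpolate at f = 1/2 with slerp weights a = sin((1−f)δ)/sin δ ≈ 0.927, b = sin(fδ)/sin δ ≈ 0.927.
p = a·p₁ + b·p₂ ≈ (0.639, -0.769, -0.027); φ = arcsin(p_z) ≈ -1.57°, λ = atan2(p_y, p_x) ≈ -50.26°.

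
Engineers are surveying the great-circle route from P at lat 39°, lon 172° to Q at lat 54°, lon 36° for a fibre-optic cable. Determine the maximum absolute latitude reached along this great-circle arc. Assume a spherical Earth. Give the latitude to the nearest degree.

The great circle lies in the plane with unit normal n̂ = (p₁ × p₂)/|p₁ × p₂|.
Here n̂_z ≈ -0.323; the vertex latitude is φ_max = arccos|n̂_z| ≈ 71.2°.

≈ 71°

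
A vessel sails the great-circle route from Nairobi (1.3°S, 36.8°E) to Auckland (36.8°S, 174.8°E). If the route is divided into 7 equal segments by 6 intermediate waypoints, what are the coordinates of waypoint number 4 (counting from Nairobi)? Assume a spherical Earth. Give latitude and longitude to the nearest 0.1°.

≈ (46.2°S, 101.4°E)

Convert each endpoint to a unit vector on the sphere (x = cos φ cos λ, y = cos φ sin λ, z = sin φ).
The central angle between the endpoints is δ = arccos(p₁·p₂) ≈ 2.191 rad (125.5°).
Interpolate at f = 4/7 with slerp weights a = sin((1−f)δ)/sin δ ≈ 0.992, b = sin(fδ)/sin δ ≈ 1.167.
p = a·p₁ + b·p₂ ≈ (-0.137, 0.679, -0.722); φ = arcsin(p_z) ≈ -46.19°, λ = atan2(p_y, p_x) ≈ 101.39°.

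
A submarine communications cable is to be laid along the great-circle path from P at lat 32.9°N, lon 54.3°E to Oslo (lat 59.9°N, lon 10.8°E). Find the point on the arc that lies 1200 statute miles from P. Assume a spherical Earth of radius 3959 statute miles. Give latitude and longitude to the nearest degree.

≈ lat 47°N, lon 41°E

Convert each endpoint to a unit vector on the sphere (x = cos φ cos λ, y = cos φ sin λ, z = sin φ).
The central angle between the endpoints is δ = arccos(p₁·p₂) ≈ 0.683 rad (39.2°). The total great-circle distance is δ·R ≈ 0.683 × 3959 ≈ 2706 mi, so the target fraction is f = 1200/2706 ≈ 0.443.
Interpolate at f ≈ 0.443 with slerp weights a = sin((1−f)δ)/sin δ ≈ 0.588, b = sin(fδ)/sin δ ≈ 0.473.
p = a·p₁ + b·p₂ ≈ (0.521, 0.445, 0.728); φ = arcsin(p_z) ≈ 46.74°, λ = atan2(p_y, p_x) ≈ 40.53°.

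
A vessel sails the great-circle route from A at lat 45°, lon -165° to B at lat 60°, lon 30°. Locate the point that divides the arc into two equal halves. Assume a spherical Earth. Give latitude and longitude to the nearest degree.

≈ lat 81°, lon 165°

Convert each endpoint to a unit vector on the sphere (x = cos φ cos λ, y = cos φ sin λ, z = sin φ).
The central angle between the endpoints is δ = arccos(p₁·p₂) ≈ 1.297 rad (74.3°).
Interpolate at f = 1/2 with slerp weights a = sin((1−f)δ)/sin δ ≈ 0.627, b = sin(fδ)/sin δ ≈ 0.627.
p = a·p₁ + b·p₂ ≈ (-0.157, 0.042, 0.987); φ = arcsin(p_z) ≈ 80.66°, λ = atan2(p_y, p_x) ≈ 165.00°.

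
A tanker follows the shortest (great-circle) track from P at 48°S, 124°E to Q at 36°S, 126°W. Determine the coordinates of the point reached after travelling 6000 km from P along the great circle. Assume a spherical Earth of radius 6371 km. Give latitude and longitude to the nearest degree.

Convert each endpoint to a unit vector on the sphere (x = cos φ cos λ, y = cos φ sin λ, z = sin φ).
The central angle between the endpoints is δ = arccos(p₁·p₂) ≈ 1.316 rad (75.4°). The total great-circle distance is δ·R ≈ 1.316 × 6371 ≈ 8387 km, so the target fraction is f = 6000/8387 ≈ 0.715.
Interpolate at f ≈ 0.715 with slerp weights a = sin((1−f)δ)/sin δ ≈ 0.378, b = sin(fδ)/sin δ ≈ 0.835.
p = a·p₁ + b·p₂ ≈ (-0.539, -0.337, -0.772); φ = arcsin(p_z) ≈ -50.54°, λ = atan2(p_y, p_x) ≈ -147.97°.

≈ 51°S, 148°W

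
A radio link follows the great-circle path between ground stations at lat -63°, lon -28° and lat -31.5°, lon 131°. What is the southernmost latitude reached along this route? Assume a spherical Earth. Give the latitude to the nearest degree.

The great circle lies in the plane with unit normal n̂ = (p₁ × p₂)/|p₁ × p₂|.
Here n̂_z ≈ +0.139; the vertex latitude is φ_max = arccos|n̂_z| ≈ 82.0°.

≈ -82°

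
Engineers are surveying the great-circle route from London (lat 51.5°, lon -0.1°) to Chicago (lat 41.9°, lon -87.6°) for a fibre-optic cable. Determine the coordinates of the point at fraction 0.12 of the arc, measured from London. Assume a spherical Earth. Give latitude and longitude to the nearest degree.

≈ lat 54°, lon -11°

Write both endpoints as unit vectors p₁, p₂ with components (cos φ cos λ, cos φ sin λ, sin φ).
The central angle between the endpoints is δ = arccos(p₁·p₂) ≈ 0.997 rad (57.1°).
Interpolate at f = 0.12 with slerp weights a = sin((1−f)δ)/sin δ ≈ 0.916, b = sin(fδ)/sin δ ≈ 0.142.
p = a·p₁ + b·p₂ ≈ (0.574, -0.107, 0.812); φ = arcsin(p_z) ≈ 54.25°, λ = atan2(p_y, p_x) ≈ -10.52°.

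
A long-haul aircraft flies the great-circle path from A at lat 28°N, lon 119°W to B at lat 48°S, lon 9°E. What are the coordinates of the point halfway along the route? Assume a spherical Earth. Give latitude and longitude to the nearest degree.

≈ lat 21°S, lon 71°W

From cos δ = sin φ₁ sin φ₂ + cos φ₁ cos φ₂ cos Δλ, the central angle is δ ≈ 2.364 rad (135.4°).
Interpolate at f = 1/2 with slerp weights a = sin((1−f)δ)/sin δ ≈ 1.319, b = sin(fδ)/sin δ ≈ 1.319.
p = a·p₁ + b·p₂ ≈ (0.307, -0.881, -0.361); φ = arcsin(p_z) ≈ -21.16°, λ = atan2(p_y, p_x) ≈ -70.77°.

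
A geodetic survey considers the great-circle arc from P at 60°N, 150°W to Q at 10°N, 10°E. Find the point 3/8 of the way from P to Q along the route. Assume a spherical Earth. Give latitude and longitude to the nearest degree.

Write both endpoints as unit vectors p₁, p₂ with components (cos φ cos λ, cos φ sin λ, sin φ).
The central angle between the endpoints is δ = arccos(p₁·p₂) ≈ 1.888 rad (108.2°).
Interpolate at f = 3/8 with slerp weights a = sin((1−f)δ)/sin δ ≈ 0.973, b = sin(fδ)/sin δ ≈ 0.685.
p = a·p₁ + b·p₂ ≈ (0.243, -0.126, 0.962); φ = arcsin(p_z) ≈ 74.13°, λ = atan2(p_y, p_x) ≈ -27.50°.

≈ 74°N, 27°W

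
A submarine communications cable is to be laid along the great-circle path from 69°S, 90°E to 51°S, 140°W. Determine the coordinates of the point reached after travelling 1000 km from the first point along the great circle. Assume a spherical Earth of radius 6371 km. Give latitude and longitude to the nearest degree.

Write both endpoints as unit vectors p₁, p₂ with components (cos φ cos λ, cos φ sin λ, sin φ).
The central angle between the endpoints is δ = arccos(p₁·p₂) ≈ 0.951 rad (54.5°). The total great-circle distance is δ·R ≈ 0.951 × 6371 ≈ 6061 km, so the target fraction is f = 1000/6061 ≈ 0.165.
Interpolate at f ≈ 0.165 with slerp weights a = sin((1−f)δ)/sin δ ≈ 0.876, b = sin(fδ)/sin δ ≈ 0.192.
p = a·p₁ + b·p₂ ≈ (-0.093, 0.236, -0.967); φ = arcsin(p_z) ≈ -75.30°, λ = atan2(p_y, p_x) ≈ 111.38°.

≈ 75°S, 111°E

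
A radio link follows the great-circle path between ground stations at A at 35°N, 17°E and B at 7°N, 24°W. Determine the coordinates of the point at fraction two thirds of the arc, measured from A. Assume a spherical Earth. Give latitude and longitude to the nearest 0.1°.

Write both endpoints as unit vectors p₁, p₂ with components (cos φ cos λ, cos φ sin λ, sin φ).
The central angle between the endpoints is δ = arccos(p₁·p₂) ≈ 0.818 rad (46.9°).
Interpolate at f = 2/3 with slerp weights a = sin((1−f)δ)/sin δ ≈ 0.369, b = sin(fδ)/sin δ ≈ 0.711.
p = a·p₁ + b·p₂ ≈ (0.934, -0.199, 0.298); φ = arcsin(p_z) ≈ 17.36°, λ = atan2(p_y, p_x) ≈ -12.01°.

≈ 17.4°N, 12.0°W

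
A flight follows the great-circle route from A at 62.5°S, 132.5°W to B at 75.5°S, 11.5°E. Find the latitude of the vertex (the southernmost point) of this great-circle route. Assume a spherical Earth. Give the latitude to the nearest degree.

≈ 84°S

The great circle lies in the plane with unit normal n̂ = (p₁ × p₂)/|p₁ × p₂|.
Here n̂_z ≈ +0.106; the vertex latitude is φ_max = arccos|n̂_z| ≈ 83.9°.
Check via Clairaut: cos φ_max = |cos φ₁| · sin C = cos(62.5°)·sin(166.8°) ≈ 0.106, again giving ≈ 83.9°.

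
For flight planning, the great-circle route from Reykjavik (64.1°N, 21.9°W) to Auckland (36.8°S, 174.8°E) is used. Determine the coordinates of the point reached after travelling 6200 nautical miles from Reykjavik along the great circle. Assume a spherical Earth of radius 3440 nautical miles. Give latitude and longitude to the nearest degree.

From cos δ = sin φ₁ sin φ₂ + cos φ₁ cos φ₂ cos Δλ, the central angle is δ ≈ 2.634 rad (150.9°). The total great-circle distance is δ·R ≈ 2.634 × 3440 ≈ 9061 nmi, so the target fraction is f = 6200/9061 ≈ 0.684.
Interpolate at f ≈ 0.684 with slerp weights a = sin((1−f)δ)/sin δ ≈ 1.520, b = sin(fδ)/sin δ ≈ 2.002.
p = a·p₁ + b·p₂ ≈ (-0.980, -0.102, 0.168); φ = arcsin(p_z) ≈ 9.68°, λ = atan2(p_y, p_x) ≈ -174.04°.

≈ 10°N, 174°W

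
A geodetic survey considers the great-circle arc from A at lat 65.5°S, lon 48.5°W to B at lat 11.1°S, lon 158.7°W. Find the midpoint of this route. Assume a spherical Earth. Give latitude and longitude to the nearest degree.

≈ lat 50°S, lon 134°W

From cos δ = sin φ₁ sin φ₂ + cos φ₁ cos φ₂ cos Δλ, the central angle is δ ≈ 1.536 rad (88.0°).
Interpolate at f = 1/2 with slerp weights a = sin((1−f)δ)/sin δ ≈ 0.695, b = sin(fδ)/sin δ ≈ 0.695.
p = a·p₁ + b·p₂ ≈ (-0.445, -0.464, -0.766); φ = arcsin(p_z) ≈ -50.03°, λ = atan2(p_y, p_x) ≈ -133.79°.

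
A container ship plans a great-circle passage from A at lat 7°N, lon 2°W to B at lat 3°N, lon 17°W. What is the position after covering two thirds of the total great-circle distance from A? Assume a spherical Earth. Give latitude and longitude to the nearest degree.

The haversine formula gives a central angle δ ≈ 0.270 rad (15.5°) between the endpoints.
Interpolate at f = 2/3 with slerp weights a = sin((1−f)δ)/sin δ ≈ 0.337, b = sin(fδ)/sin δ ≈ 0.671.
p = a·p₁ + b·p₂ ≈ (0.975, -0.208, 0.076); φ = arcsin(p_z) ≈ 4.37°, λ = atan2(p_y, p_x) ≈ -12.02°.

≈ lat 4°N, lon 12°W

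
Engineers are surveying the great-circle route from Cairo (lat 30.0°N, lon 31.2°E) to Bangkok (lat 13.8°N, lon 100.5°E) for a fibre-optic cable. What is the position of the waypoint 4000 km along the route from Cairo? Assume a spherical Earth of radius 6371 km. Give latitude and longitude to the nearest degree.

Convert each endpoint to a unit vector on the sphere (x = cos φ cos λ, y = cos φ sin λ, z = sin φ).
The central angle between the endpoints is δ = arccos(p₁·p₂) ≈ 1.141 rad (65.4°). The total great-circle distance is δ·R ≈ 1.141 × 6371 ≈ 7270 km, so the target fraction is f = 4000/7270 ≈ 0.550.
Interpolate at f ≈ 0.550 with slerp weights a = sin((1−f)δ)/sin δ ≈ 0.540, b = sin(fδ)/sin δ ≈ 0.646.
p = a·p₁ + b·p₂ ≈ (0.286, 0.859, 0.424); φ = arcsin(p_z) ≈ 25.10°, λ = atan2(p_y, p_x) ≈ 71.60°.

≈ lat 25°N, lon 72°E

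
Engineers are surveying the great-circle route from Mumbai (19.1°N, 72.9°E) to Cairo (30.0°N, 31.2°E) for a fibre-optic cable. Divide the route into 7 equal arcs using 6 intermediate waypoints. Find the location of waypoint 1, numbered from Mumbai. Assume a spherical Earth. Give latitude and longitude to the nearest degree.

Convert each endpoint to a unit vector on the sphere (x = cos φ cos λ, y = cos φ sin λ, z = sin φ).
The central angle between the endpoints is δ = arccos(p₁·p₂) ≈ 0.685 rad (39.2°).
Interpolate at f = 1/7 with slerp weights a = sin((1−f)δ)/sin δ ≈ 0.876, b = sin(fδ)/sin δ ≈ 0.154.
p = a·p₁ + b·p₂ ≈ (0.358, 0.860, 0.364); φ = arcsin(p_z) ≈ 21.33°, λ = atan2(p_y, p_x) ≈ 67.42°.

≈ 21°N, 67°E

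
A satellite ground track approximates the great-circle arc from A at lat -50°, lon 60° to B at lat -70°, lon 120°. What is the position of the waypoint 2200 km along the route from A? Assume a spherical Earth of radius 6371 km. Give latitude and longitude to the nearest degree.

≈ lat -65°, lon 85°

Convert each endpoint to a unit vector on the sphere (x = cos φ cos λ, y = cos φ sin λ, z = sin φ).
The central angle between the endpoints is δ = arccos(p₁·p₂) ≈ 0.592 rad (33.9°). The total great-circle distance is δ·R ≈ 0.592 × 6371 ≈ 3772 km, so the target fraction is f = 2200/3772 ≈ 0.583.
Interpolate at f ≈ 0.583 with slerp weights a = sin((1−f)δ)/sin δ ≈ 0.438, b = sin(fδ)/sin δ ≈ 0.607.
p = a·p₁ + b·p₂ ≈ (0.037, 0.423, -0.905); φ = arcsin(p_z) ≈ -64.85°, λ = atan2(p_y, p_x) ≈ 85.01°.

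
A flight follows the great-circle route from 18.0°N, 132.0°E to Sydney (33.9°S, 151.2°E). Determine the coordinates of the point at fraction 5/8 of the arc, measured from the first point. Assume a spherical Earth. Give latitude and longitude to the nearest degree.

≈ 15°S, 143°E

From cos δ = sin φ₁ sin φ₂ + cos φ₁ cos φ₂ cos Δλ, the central angle is δ ≈ 0.960 rad (55.0°).
Interpolate at f = 5/8 with slerp weights a = sin((1−f)δ)/sin δ ≈ 0.430, b = sin(fδ)/sin δ ≈ 0.689.
p = a·p₁ + b·p₂ ≈ (-0.775, 0.580, -0.252); φ = arcsin(p_z) ≈ -14.57°, λ = atan2(p_y, p_x) ≈ 143.21°.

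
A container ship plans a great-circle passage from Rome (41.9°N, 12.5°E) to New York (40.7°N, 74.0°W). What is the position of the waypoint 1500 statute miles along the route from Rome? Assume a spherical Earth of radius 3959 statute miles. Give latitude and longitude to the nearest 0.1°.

Write both endpoints as unit vectors p₁, p₂ with components (cos φ cos λ, cos φ sin λ, sin φ).
The central angle between the endpoints is δ = arccos(p₁·p₂) ≈ 1.082 rad (62.0°). The total great-circle distance is δ·R ≈ 1.082 × 3959 ≈ 4282 mi, so the target fraction is f = 1500/4282 ≈ 0.350.
Interpolate at f ≈ 0.350 with slerp weights a = sin((1−f)δ)/sin δ ≈ 0.732, b = sin(fδ)/sin δ ≈ 0.419.
p = a·p₁ + b·p₂ ≈ (0.620, -0.187, 0.762); φ = arcsin(p_z) ≈ 49.66°, λ = atan2(p_y, p_x) ≈ -16.83°.

≈ 49.7°N, 16.8°W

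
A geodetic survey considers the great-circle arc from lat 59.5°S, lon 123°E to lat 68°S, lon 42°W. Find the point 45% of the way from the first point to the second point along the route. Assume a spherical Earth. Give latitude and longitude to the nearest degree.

Write both endpoints as unit vectors p₁, p₂ with components (cos φ cos λ, cos φ sin λ, sin φ).
The central angle between the endpoints is δ = arccos(p₁·p₂) ≈ 0.908 rad (52.0°).
Interpolate at f = 0.45 with slerp weights a = sin((1−f)δ)/sin δ ≈ 0.608, b = sin(fδ)/sin δ ≈ 0.504.
p = a·p₁ + b·p₂ ≈ (-0.028, 0.132, -0.991); φ = arcsin(p_z) ≈ -82.24°, λ = atan2(p_y, p_x) ≈ 101.79°.

≈ lat 82°S, lon 102°E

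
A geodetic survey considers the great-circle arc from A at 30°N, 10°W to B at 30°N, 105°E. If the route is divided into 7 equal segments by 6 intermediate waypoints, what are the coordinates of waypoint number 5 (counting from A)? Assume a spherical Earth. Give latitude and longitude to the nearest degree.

≈ 43°N, 76°E

Convert each endpoint to a unit vector on the sphere (x = cos φ cos λ, y = cos φ sin λ, z = sin φ).
The central angle between the endpoints is δ = arccos(p₁·p₂) ≈ 1.638 rad (93.8°).
Interpolate at f = 5/7 with slerp weights a = sin((1−f)δ)/sin δ ≈ 0.452, b = sin(fδ)/sin δ ≈ 0.923.
p = a·p₁ + b·p₂ ≈ (0.179, 0.704, 0.687); φ = arcsin(p_z) ≈ 43.43°, λ = atan2(p_y, p_x) ≈ 75.75°.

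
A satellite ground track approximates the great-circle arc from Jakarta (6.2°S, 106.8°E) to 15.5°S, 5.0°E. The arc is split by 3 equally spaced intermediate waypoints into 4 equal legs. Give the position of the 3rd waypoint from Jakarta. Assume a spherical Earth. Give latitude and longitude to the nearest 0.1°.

≈ 17.9°S, 30.9°E

Convert each endpoint to a unit vector on the sphere (x = cos φ cos λ, y = cos φ sin λ, z = sin φ).
The central angle between the endpoints is δ = arccos(p₁·p₂) ≈ 1.739 rad (99.6°).
Interpolate at f = 3/4 with slerp weights a = sin((1−f)δ)/sin δ ≈ 0.427, b = sin(fδ)/sin δ ≈ 0.978.
p = a·p₁ + b·p₂ ≈ (0.816, 0.489, -0.308); φ = arcsin(p_z) ≈ -17.91°, λ = atan2(p_y, p_x) ≈ 30.90°.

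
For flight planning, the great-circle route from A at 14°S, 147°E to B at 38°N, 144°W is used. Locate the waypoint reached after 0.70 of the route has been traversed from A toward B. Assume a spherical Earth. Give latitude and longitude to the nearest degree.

Write both endpoints as unit vectors p₁, p₂ with components (cos φ cos λ, cos φ sin λ, sin φ).
The central angle between the endpoints is δ = arccos(p₁·p₂) ≈ 1.445 rad (82.8°).
Interpolate at f = 0.70 with slerp weights a = sin((1−f)δ)/sin δ ≈ 0.423, b = sin(fδ)/sin δ ≈ 0.854.
p = a·p₁ + b·p₂ ≈ (-0.889, -0.172, 0.424); φ = arcsin(p_z) ≈ 25.06°, λ = atan2(p_y, p_x) ≈ -169.06°.

≈ 25°N, 169°W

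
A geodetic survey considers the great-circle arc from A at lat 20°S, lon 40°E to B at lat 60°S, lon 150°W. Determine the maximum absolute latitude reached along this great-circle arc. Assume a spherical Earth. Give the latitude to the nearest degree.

≈ 85°S

The great circle lies in the plane with unit normal n̂ = (p₁ × p₂)/|p₁ × p₂|.
Here n̂_z ≈ +0.083; the vertex latitude is φ_max = arccos|n̂_z| ≈ 85.3°.
Check via Clairaut: cos φ_max = |cos φ₁| · sin C = cos(20.0°)·sin(174.9°) ≈ 0.083, again giving ≈ 85.3°.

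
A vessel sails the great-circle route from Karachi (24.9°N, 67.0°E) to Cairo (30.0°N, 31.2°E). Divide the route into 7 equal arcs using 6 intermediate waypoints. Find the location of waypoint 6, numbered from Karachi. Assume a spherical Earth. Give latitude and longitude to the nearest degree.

≈ (30°N, 36°E)

Write both endpoints as unit vectors p₁, p₂ with components (cos φ cos λ, cos φ sin λ, sin φ).
The central angle between the endpoints is δ = arccos(p₁·p₂) ≈ 0.559 rad (32.0°).
Interpolate at f = 6/7 with slerp weights a = sin((1−f)δ)/sin δ ≈ 0.150, b = sin(fδ)/sin δ ≈ 0.869.
p = a·p₁ + b·p₂ ≈ (0.697, 0.516, 0.498); φ = arcsin(p_z) ≈ 29.87°, λ = atan2(p_y, p_x) ≈ 36.48°.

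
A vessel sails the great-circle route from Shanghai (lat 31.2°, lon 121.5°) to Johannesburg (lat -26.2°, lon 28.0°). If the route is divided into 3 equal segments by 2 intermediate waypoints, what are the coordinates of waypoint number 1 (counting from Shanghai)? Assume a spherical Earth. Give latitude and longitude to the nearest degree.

≈ lat 14°, lon 88°

Write both endpoints as unit vectors p₁, p₂ with components (cos φ cos λ, cos φ sin λ, sin φ).
The central angle between the endpoints is δ = arccos(p₁·p₂) ≈ 1.850 rad (106.0°).
Interpolate at f = 1/3 with slerp weights a = sin((1−f)δ)/sin δ ≈ 0.982, b = sin(fδ)/sin δ ≈ 0.602.
p = a·p₁ + b·p₂ ≈ (0.038, 0.969, 0.243); φ = arcsin(p_z) ≈ 14.06°, λ = atan2(p_y, p_x) ≈ 87.76°.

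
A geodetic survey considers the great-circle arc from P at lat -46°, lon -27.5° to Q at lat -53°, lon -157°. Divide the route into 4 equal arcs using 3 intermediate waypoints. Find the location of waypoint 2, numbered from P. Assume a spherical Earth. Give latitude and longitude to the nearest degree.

The haversine formula gives a central angle δ ≈ 1.257 rad (72.0°) between the endpoints.
Interpolate at f = 2/4 with slerp weights a = sin((1−f)δ)/sin δ ≈ 0.618, b = sin(fδ)/sin δ ≈ 0.618.
p = a·p₁ + b·p₂ ≈ (0.038, -0.344, -0.938); φ = arcsin(p_z) ≈ -69.77°, λ = atan2(p_y, p_x) ≈ -83.62°.

≈ lat -70°, lon -84°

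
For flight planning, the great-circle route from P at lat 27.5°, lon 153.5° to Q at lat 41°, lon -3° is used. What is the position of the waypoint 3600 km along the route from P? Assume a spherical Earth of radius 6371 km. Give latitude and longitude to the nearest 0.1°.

≈ lat 57.2°, lon 135.3°

Convert each endpoint to a unit vector on the sphere (x = cos φ cos λ, y = cos φ sin λ, z = sin φ).
The central angle between the endpoints is δ = arccos(p₁·p₂) ≈ 1.887 rad (108.1°). The total great-circle distance is δ·R ≈ 1.887 × 6371 ≈ 12022 km, so the target fraction is f = 3600/12022 ≈ 0.299.
Interpolate at f ≈ 0.299 with slerp weights a = sin((1−f)δ)/sin δ ≈ 1.020, b = sin(fδ)/sin δ ≈ 0.563.
p = a·p₁ + b·p₂ ≈ (-0.385, 0.381, 0.840); φ = arcsin(p_z) ≈ 57.19°, λ = atan2(p_y, p_x) ≈ 135.26°.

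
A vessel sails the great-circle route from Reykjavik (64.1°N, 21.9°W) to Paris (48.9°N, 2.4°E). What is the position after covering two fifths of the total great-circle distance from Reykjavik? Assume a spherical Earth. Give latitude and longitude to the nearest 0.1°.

The haversine formula gives a central angle δ ≈ 0.349 rad (20.0°) between the endpoints.
Interpolate at f = 2/5 with slerp weights a = sin((1−f)δ)/sin δ ≈ 0.608, b = sin(fδ)/sin δ ≈ 0.407.
p = a·p₁ + b·p₂ ≈ (0.514, -0.088, 0.853); φ = arcsin(p_z) ≈ 58.59°, λ = atan2(p_y, p_x) ≈ -9.70°.

≈ (58.6°N, 9.7°W)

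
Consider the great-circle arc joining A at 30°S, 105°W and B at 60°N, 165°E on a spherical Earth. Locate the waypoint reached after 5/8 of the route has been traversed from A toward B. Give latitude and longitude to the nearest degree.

≈ 32°N, 144°W

Write both endpoints as unit vectors p₁, p₂ with components (cos φ cos λ, cos φ sin λ, sin φ).
The central angle between the endpoints is δ = arccos(p₁·p₂) ≈ 2.019 rad (115.7°).
Interpolate at f = 5/8 with slerp weights a = sin((1−f)δ)/sin δ ≈ 0.762, b = sin(fδ)/sin δ ≈ 1.057.
p = a·p₁ + b·p₂ ≈ (-0.681, -0.501, 0.534); φ = arcsin(p_z) ≈ 32.30°, λ = atan2(p_y, p_x) ≈ -143.69°.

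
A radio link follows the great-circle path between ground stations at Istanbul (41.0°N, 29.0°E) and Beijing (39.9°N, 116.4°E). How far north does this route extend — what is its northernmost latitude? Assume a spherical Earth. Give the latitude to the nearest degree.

The great circle lies in the plane with unit normal n̂ = (p₁ × p₂)/|p₁ × p₂|.
Here n̂_z ≈ +0.647; the vertex latitude is φ_max = arccos|n̂_z| ≈ 49.7°.
Check via Clairaut: cos φ_max = |cos φ₁| · sin C = cos(41.0°)·sin(59.0°) ≈ 0.647, again giving ≈ 49.7°.

≈ 50°N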